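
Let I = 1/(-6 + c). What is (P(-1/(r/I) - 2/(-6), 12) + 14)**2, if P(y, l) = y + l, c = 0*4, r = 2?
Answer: 100489/144 ≈ 697.84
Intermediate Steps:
c = 0
I = -1/6 (I = 1/(-6 + 0) = 1/(-6) = -1/6 ≈ -0.16667)
P(y, l) = l + y
(P(-1/(r/I) - 2/(-6), 12) + 14)**2 = ((12 + (-1/(2/(-1/6)) - 2/(-6))) + 14)**2 = ((12 + (-1/(2*(-6)) - 2*(-1/6))) + 14)**2 = ((12 + (-1/(-12) + 1/3)) + 14)**2 = ((12 + (-1*(-1/12) + 1/3)) + 14)**2 = ((12 + (1/12 + 1/3)) + 14)**2 = ((12 + 5/12) + 14)**2 = (149/12 + 14)**2 = (317/12)**2 = 100489/144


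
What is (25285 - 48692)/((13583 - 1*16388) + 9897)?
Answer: -23407/7092 ≈ -3.3005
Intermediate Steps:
(25285 - 48692)/((13583 - 1*16388) + 9897) = -23407/((13583 - 16388) + 9897) = -23407/(-2805 + 9897) = -23407/7092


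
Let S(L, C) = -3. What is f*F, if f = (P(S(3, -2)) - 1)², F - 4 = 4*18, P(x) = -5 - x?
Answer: 684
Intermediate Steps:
F = 76 (F = 4 + 4*18 = 4 + 72 = 76)
f = 9 (f = ((-5 - 1*(-3)) - 1)² = ((-5 + 3) - 1)² = (-2 - 1)² = (-3)² = 9)
f*F = 9*76 = 684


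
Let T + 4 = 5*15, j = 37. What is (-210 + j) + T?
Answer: -102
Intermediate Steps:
T = 71 (T = -4 + 5*15 = -4 + 75 = 71)
(-210 + j) + T = (-210 + 37) + 71 = -173 + 71 = -102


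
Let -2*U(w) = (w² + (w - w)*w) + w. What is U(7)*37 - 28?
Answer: -1064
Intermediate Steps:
U(w) = -w/2 - w²/2 (U(w) = -((w² + (w - w)*w) + w)/2 = -((w² + 0*w) + w)/2 = -((w² + 0) + w)/2 = -(w² + w)/2 = -(w + w²)/2 = -w/2 - w²/2)
U(7)*37 - 28 = -½*7*(1 + 7)*37 - 28 = -½*7*8*37 - 28 = -28*37 - 28 = -1036 - 28 = -1064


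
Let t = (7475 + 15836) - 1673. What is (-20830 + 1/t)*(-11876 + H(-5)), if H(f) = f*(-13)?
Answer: 171724144359/698 ≈ 2.4602e+8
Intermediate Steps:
t = 21638 (t = 23311 - 1673 = 21638)
H(f) = -13*f
(-20830 + 1/t)*(-11876 + H(-5)) = (-20830 + 1/21638)*(-11876 - 13*(-5)) = (-20830 + 1/21638)*(-11876 + 65) = -450719539/21638*(-11811) = 171724144359/698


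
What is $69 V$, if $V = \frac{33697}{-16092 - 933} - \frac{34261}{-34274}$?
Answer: $- \frac{13147661419}{194504950} \approx -67.595$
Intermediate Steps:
$V = - \frac{571637453}{583514850}$ ($V = \frac{33697}{-17025} - - \frac{34261}{34274} = 33697 \left(- \frac{1}{17025}\right) + \frac{34261}{34274} = - \frac{33697}{17025} + \frac{34261}{34274} = - \frac{571637453}{583514850} \approx -0.97964$)
$69 V = 69 \left(- \frac{571637453}{583514850}\right) = - \frac{13147661419}{194504950}$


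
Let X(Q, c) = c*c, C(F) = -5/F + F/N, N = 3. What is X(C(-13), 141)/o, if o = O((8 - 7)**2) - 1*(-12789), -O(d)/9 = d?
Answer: 2209/1420 ≈ 1.5556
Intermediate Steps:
C(F) = -5/F + F/3
O(d) = -9*d
o = 12780 (o = -9*(8 - 7)**2 - 1*(-12789) = -9*1**2 + 12789 = -9*1 + 12789 = -9 + 12789 = 12780)
X(Q, c) = c**2
X(C(-13), 141)/o = 141**2/12780 = 19881*(1/12780) = 2209/1420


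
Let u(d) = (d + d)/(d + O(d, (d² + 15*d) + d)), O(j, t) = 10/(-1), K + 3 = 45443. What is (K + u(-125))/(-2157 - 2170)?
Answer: -1226930/116829 ≈ -10.502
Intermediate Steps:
K = 45440 (K = -3 + 45443 = 45440)
O(j, t) = -10 (O(j, t) = 10*(-1) = -10)
u(d) = 2*d/(-10 + d) (u(d) = (d + d)/(d - 10) = (2*d)/(-10 + d) = 2*d/(-10 + d))
(K + u(-125))/(-2157 - 2170) = (45440 + 2*(-125)/(-10 - 125))/(-2157 - 2170) = (45440 + 2*(-125)/(-135))/(-4327) = (45440 + 2*(-125)*(-1/135))*(-1/4327) = (45440 + 50/27)*(-1/4327) = (1226930/27)*(-1/4327) = -1226930/116829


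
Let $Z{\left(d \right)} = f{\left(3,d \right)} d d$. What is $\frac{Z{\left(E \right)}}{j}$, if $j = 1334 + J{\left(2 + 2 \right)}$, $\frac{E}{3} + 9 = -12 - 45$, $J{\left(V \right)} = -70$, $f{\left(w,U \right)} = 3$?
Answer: $\frac{29403}{316} \approx 93.047$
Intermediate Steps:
$E = -198$ ($E = -27 + 3 \left(-12 - 45\right) = -27 + 3 \left(-57\right) = -27 - 171 = -198$)
$Z{\left(d \right)} = 3 d^{2}$ ($Z{\left(d \right)} = 3 d d = 3 d^{2}$)
$j = 1264$ ($j = 1334 - 70 = 1264$)
$\frac{Z{\left(E \right)}}{j} = \frac{3 \left(-198\right)^{2}}{1264} = 3 \cdot 39204 \cdot \frac{1}{1264} = 117612 \cdot \frac{1}{1264} = \frac{29403}{316}$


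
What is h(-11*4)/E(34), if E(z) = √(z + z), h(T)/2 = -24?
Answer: -24*√17/17 ≈ -5.8209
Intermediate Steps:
h(T) = -48 (h(T) = 2*(-24) = -48)
E(z) = √2*√z (E(z) = √(2*z) = √2*√z)
h(-11*4)/E(34) = -48*√17/34 = -24*√17/17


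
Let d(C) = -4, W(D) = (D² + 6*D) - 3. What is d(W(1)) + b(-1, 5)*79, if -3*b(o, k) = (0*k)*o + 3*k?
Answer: -399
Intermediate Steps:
W(D) = -3 + D² + 6*D
b(o, k) = -k (b(o, k) = -((0*k)*o + 3*k)/3 = -(0*o + 3*k)/3 = -(0 + 3*k)/3 = -k)
d(W(1)) + b(-1, 5)*79 = -4 - 1*5*79 = -4 - 5*79 = -4 - 395 = -399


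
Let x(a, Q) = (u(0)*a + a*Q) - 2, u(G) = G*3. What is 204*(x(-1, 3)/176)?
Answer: -255/44 ≈ -5.7955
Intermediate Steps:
u(G) = 3*G
x(a, Q) = -2 + Q*a (x(a, Q) = ((3*0)*a + a*Q) - 2 = (0*a + Q*a) - 2 = (0 + Q*a) - 2 = Q*a - 2 = -2 + Q*a)
204*(x(-1, 3)/176) = 204*((-2 + 3*(-1))/176) = 204*((-2 - 3)*(1/176)) = 204*(-5*1/176) = 204*(-5/176) = -255/44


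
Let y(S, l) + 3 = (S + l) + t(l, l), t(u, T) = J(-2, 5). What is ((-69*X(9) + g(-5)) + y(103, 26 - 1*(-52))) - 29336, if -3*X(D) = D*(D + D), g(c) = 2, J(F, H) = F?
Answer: -25432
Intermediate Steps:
t(u, T) = -2
X(D) = -2*D**2/3 (X(D) = -D*(D + D)/3 = -D*2*D/3 = -2*D**2/3)
y(S, l) = -5 + S + l (y(S, l) = -3 + ((S + l) - 2) = -3 + (-2 + S + l) = -5 + S + l)
((-69*X(9) + g(-5)) + y(103, 26 - 1*(-52))) - 29336 = ((-(-46)*9**2 + 2) + (-5 + 103 + (26 - 1*(-52)))) - 29336 = ((-(-46)*81 + 2) + (-5 + 103 + (26 + 52))) - 29336 = ((-69*(-54) + 2) + (-5 + 103 + 78)) - 29336 = ((3726 + 2) + 176) - 29336 = (3728 + 176) - 29336 = 3904 - 29336 = -25432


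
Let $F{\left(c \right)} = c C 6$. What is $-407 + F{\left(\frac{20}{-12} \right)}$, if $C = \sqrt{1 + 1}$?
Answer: $-407 - 10 \sqrt{2} \approx -421.14$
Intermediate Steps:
$C = \sqrt{2} \approx 1.4142$
$F{\left(c \right)} = 6 c \sqrt{2}$ ($F{\left(c \right)} = c \sqrt{2} \cdot 6 = 6 c \sqrt{2}$)
$-407 + F{\left(\frac{20}{-12} \right)} = -407 + 6 \frac{20}{-12} \sqrt{2} = -407 + 6 \cdot 20 \left(- \frac{1}{12}\right) \sqrt{2} = -407 + 6 \left(- \frac{5}{3}\right) \sqrt{2} = -407 - 10 \sqrt{2}$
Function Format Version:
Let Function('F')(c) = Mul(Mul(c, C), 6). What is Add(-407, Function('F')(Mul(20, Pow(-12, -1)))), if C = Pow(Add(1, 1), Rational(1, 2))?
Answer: Add(-407, Mul(-10, Pow(2, Rational(1, 2)))) ≈ -421.14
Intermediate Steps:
C = Pow(2, Rational(1, 2)) ≈ 1.4142
Function('F')(c) = Mul(6, c, Pow(2, Rational(1, 2))) (Function('F')(c) = Mul(Mul(c, Pow(2, Rational(1, 2))), 6) = Mul(6, c, Pow(2, Rational(1, 2))))
Add(-407, Function('F')(Mul(20, Pow(-12, -1)))) = Add(-407, Mul(6, Mul(20, Pow(-12, -1)), Pow(2, Rational(1, 2)))) = Add(-407, Mul(6, Mul(20, Rational(-1, 12)), Pow(2, Rational(1, 2)))) = Add(-407, Mul(6, Rational(-5, 3), Pow(2, Rational(1, 2)))) = Add(-407, Mul(-10, Pow(2, Rational(1, 2))))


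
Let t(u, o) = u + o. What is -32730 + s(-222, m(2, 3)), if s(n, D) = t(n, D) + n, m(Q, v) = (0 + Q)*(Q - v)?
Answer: -33176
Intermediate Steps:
m(Q, v) = Q*(Q - v)
t(u, o) = o + u
s(n, D) = D + 2*n (s(n, D) = (D + n) + n = D + 2*n)
-32730 + s(-222, m(2, 3)) = -32730 + (2*(2 - 1*3) + 2*(-222)) = -32730 + (2*(2 - 3) - 444) = -32730 + (2*(-1) - 444) = -32730 + (-2 - 444) = -32730 - 446 = -33176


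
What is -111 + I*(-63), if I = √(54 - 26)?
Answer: -111 - 126*√7 ≈ -444.36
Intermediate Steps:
I = 2*√7 (I = √28 = 2*√7 ≈ 5.2915)
-111 + I*(-63) = -111 + (2*√7)*(-63) = -111 - 126*√7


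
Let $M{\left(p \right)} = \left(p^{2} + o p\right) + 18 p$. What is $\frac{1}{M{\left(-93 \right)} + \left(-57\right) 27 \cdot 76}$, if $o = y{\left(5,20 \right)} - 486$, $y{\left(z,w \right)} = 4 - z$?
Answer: $- \frac{1}{64698} \approx -1.5456 \cdot 10^{-5}$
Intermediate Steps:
$o = -487$ ($o = \left(4 - 5\right) - 486 = -1 - 486 = -487$)
$M{\left(p \right)} = p^{2} - 469 p$ ($M{\left(p \right)} = \left(p^{2} - 487 p\right) + 18 p = p^{2} - 469 p$)
$\frac{1}{M{\left(-93 \right)} + \left(-57\right) 27 \cdot 76} = \frac{1}{- 93 \left(-469 - 93\right) + \left(-57\right) 27 \cdot 76} = \frac{1}{\left(-93\right) \left(-562\right) - 116964} = \frac{1}{52266 - 116964} = \frac{1}{-64698} = - \frac{1}{64698}$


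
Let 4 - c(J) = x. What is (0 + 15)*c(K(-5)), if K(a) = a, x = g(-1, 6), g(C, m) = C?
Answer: 75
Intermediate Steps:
x = -1
c(J) = 5 (c(J) = 4 - 1*(-1) = 4 + 1 = 5)
(0 + 15)*c(K(-5)) = (0 + 15)*5 = 15*5 = 75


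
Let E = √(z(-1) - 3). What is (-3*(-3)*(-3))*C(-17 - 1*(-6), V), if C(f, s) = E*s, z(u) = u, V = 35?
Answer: -1890*I ≈ -1890.0*I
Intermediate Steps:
E = 2*I (E = √(-1 - 3) = √(-4) = 2*I ≈ 2.0*I)
C(f, s) = 2*I*s (C(f, s) = (2*I)*s = 2*I*s)
(-3*(-3)*(-3))*C(-17 - 1*(-6), V) = (-3*(-3)*(-3))*(2*I*35) = (9*(-3))*(70*I) = -1890*I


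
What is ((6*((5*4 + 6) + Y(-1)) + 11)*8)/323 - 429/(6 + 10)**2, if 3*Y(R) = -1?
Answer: 199353/82688 ≈ 2.4109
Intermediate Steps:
Y(R) = -1/3 (Y(R) = (1/3)*(-1) = -1/3)
((6*((5*4 + 6) + Y(-1)) + 11)*8)/323 - 429/(6 + 10)**2 = ((6*((5*4 + 6) - 1/3) + 11)*8)/323 - 429/(6 + 10)**2 = ((6*((20 + 6) - 1/3) + 11)*8)*(1/323) - 429/(16**2) = ((6*(26 - 1/3) + 11)*8)*(1/323) - 429/256 = ((6*(77/3) + 11)*8)*(1/323) - 429*1/256 = ((154 + 11)*8)*(1/323) - 429/256 = (165*8)*(1/323) - 429/256 = 1320*(1/323) - 429/256 = 1320/323 - 429/256 = 199353/82688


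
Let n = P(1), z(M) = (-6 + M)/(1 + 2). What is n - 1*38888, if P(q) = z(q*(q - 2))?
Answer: -116671/3 ≈ -38890.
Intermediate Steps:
z(M) = -2 + M/3 (z(M) = (-6 + M)/3 = (-6 + M)*(⅓) = -2 + M/3)
P(q) = -2 + q*(-2 + q)/3 (P(q) = -2 + (q*(q - 2))/3 = -2 + (q*(-2 + q))/3 = -2 + q*(-2 + q)/3)
n = -7/3 (n = -2 + (⅓)*1*(-2 + 1) = -2 + (⅓)*1*(-1) = -2 - ⅓ = -7/3 ≈ -2.3333)
n - 1*38888 = -7/3 - 1*38888 = -7/3 - 38888 = -116671/3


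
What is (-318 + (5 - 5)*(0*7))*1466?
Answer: -466188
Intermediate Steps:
(-318 + (5 - 5)*(0*7))*1466 = (-318 + 0*0)*1466 = (-318 + 0)*1466 = -318*1466 = -466188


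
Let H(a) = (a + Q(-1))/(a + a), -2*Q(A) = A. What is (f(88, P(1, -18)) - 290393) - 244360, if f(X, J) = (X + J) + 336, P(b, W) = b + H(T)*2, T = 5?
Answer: -5343269/10 ≈ -5.3433e+5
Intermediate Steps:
Q(A) = -A/2
H(a) = (½ + a)/(2*a) (H(a) = (a - ½*(-1))/(a + a) = (a + ½)/((2*a)) = (½ + a)*(1/(2*a)) = (½ + a)/(2*a))
P(b, W) = 11/10 + b (P(b, W) = b + ((¼)*(1 + 2*5)/5)*2 = b + ((¼)*(⅕)*(1 + 10))*2 = b + ((¼)*(⅕)*11)*2 = b + (11/20)*2 = b + 11/10 = 11/10 + b)
f(X, J) = 336 + J + X (f(X, J) = (J + X) + 336 = 336 + J + X)
(f(88, P(1, -18)) - 290393) - 244360 = ((336 + (11/10 + 1) + 88) - 290393) - 244360 = ((336 + 21/10 + 88) - 290393) - 244360 = (4261/10 - 290393) - 244360 = -2899669/10 - 244360 = -5343269/10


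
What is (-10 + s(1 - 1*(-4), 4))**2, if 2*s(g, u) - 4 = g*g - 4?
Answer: 25/4 ≈ 6.2500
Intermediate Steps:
s(g, u) = g**2/2 (s(g, u) = 2 + (g*g - 4)/2 = 2 + (g**2 - 4)/2 = 2 + (-4 + g**2)/2 = 2 + (-2 + g**2/2) = g**2/2)
(-10 + s(1 - 1*(-4), 4))**2 = (-10 + (1 - 1*(-4))**2/2)**2 = (-10 + (1 + 4)**2/2)**2 = (-10 + (1/2)*5**2)**2 = (-10 + (1/2)*25)**2 = (-10 + 25/2)**2 = (5/2)**2 = 25/4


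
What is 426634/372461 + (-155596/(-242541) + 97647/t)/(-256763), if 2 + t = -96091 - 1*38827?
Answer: 3584672812845931934167/3129498463121377527960 ≈ 1.1454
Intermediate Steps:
t = -134920 (t = -2 + (-96091 - 1*38827) = -2 + (-96091 - 38827) = -2 - 134918 = -134920)
426634/372461 + (-155596/(-242541) + 97647/t)/(-256763) = 426634/372461 + (-155596/(-242541) + 97647/(-134920))/(-256763) = 426634*(1/372461) + (-155596*(-1/242541) + 97647*(-1/134920))*(-1/256763) = 426634/372461 + (155596/242541 - 97647/134920)*(-1/256763) = 426634/372461 - 2690388707/32723631720*(-1/256763) = 426634/372461 + 2690388707/8402217851322360 = 3584672812845931934167/3129498463121377527960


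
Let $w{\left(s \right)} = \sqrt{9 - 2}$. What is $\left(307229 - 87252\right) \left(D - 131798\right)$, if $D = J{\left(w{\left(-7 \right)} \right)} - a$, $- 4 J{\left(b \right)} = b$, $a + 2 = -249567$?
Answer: $25906911267 - \frac{219977 \sqrt{7}}{4} \approx 2.5907 \cdot 10^{10}$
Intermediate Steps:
$a = -249569$ ($a = -2 - 249567 = -249569$)
$w{\left(s \right)} = \sqrt{7}$
$J{\left(b \right)} = - \frac{b}{4}$
$D = 249569 - \frac{\sqrt{7}}{4}$ ($D = - \frac{\sqrt{7}}{4} - -249569 = - \frac{\sqrt{7}}{4} + 249569 = 249569 - \frac{\sqrt{7}}{4} \approx 2.4957 \cdot 10^{5}$)
$\left(307229 - 87252\right) \left(D - 131798\right) = \left(307229 - 87252\right) \left(\left(249569 - \frac{\sqrt{7}}{4}\right) - 131798\right) = 219977 \left(117771 - \frac{\sqrt{7}}{4}\right) = 25906911267 - \frac{219977 \sqrt{7}}{4}$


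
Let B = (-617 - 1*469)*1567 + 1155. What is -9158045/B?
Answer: 9158045/1700607 ≈ 5.3852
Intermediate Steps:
B = -1700607 (B = (-617 - 469)*1567 + 1155 = -1086*1567 + 1155 = -1701762 + 1155 = -1700607)
-9158045/B = -9158045/(-1700607) = -9158045*(-1/1700607) = 9158045/1700607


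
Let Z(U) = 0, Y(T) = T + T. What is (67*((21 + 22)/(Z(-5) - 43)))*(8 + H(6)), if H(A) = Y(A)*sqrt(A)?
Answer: -536 - 804*sqrt(6) ≈ -2505.4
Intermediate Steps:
Y(T) = 2*T
H(A) = 2*A**(3/2) (H(A) = (2*A)*sqrt(A) = 2*A**(3/2))
(67*((21 + 22)/(Z(-5) - 43)))*(8 + H(6)) = (67*((21 + 22)/(0 - 43)))*(8 + 2*6**(3/2)) = (67*(43/(-43)))*(8 + 2*(6*sqrt(6))) = (67*(43*(-1/43)))*(8 + 12*sqrt(6)) = (67*(-1))*(8 + 12*sqrt(6)) = -67*(8 + 12*sqrt(6)) = -536 - 804*sqrt(6)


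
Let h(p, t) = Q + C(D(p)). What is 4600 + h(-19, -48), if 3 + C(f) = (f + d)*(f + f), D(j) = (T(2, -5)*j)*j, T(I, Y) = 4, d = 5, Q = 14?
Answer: 4189323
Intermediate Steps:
D(j) = 4*j² (D(j) = (4*j)*j = 4*j²)
C(f) = -3 + 2*f*(5 + f) (C(f) = -3 + (f + 5)*(f + f) = -3 + (5 + f)*(2*f) = -3 + 2*f*(5 + f))
h(p, t) = 11 + 32*p⁴ + 40*p² (h(p, t) = 14 + (-3 + 2*(4*p²)² + 10*(4*p²)) = 14 + (-3 + 2*(16*p⁴) + 40*p²) = 14 + (-3 + 32*p⁴ + 40*p²) = 11 + 32*p⁴ + 40*p²)
4600 + h(-19, -48) = 4600 + (11 + 32*(-19)⁴ + 40*(-19)²) = 4600 + (11 + 32*130321 + 40*361) = 4600 + (11 + 4170272 + 14440) = 4600 + 4184723 = 4189323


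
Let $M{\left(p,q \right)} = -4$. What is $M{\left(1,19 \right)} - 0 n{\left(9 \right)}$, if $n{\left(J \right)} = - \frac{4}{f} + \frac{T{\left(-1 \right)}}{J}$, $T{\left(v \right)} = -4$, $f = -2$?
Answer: $-4$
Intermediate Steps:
$n{\left(J \right)} = 2 - \frac{4}{J}$ ($n{\left(J \right)} = - \frac{4}{-2} - \frac{4}{J} = \left(-4\right) \left(- \frac{1}{2}\right) - \frac{4}{J} = 2 - \frac{4}{J}$)
$M{\left(1,19 \right)} - 0 n{\left(9 \right)} = -4 - 0 \left(2 - \frac{4}{9}\right) = -4 - 0 \cdot \frac{14}{9} = -4 - 0 = -4 + 0 = -4$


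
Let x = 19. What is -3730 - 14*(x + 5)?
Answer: -4066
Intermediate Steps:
-3730 - 14*(x + 5) = -3730 - 14*(19 + 5) = -3730 - 14*24 = -3730 - 336 = -4066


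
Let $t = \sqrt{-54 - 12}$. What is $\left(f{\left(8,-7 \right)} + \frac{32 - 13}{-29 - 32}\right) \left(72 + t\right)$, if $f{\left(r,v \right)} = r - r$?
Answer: $- \frac{1368}{61} - \frac{19 i \sqrt{66}}{61} \approx -22.426 - 2.5304 i$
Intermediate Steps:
$f{\left(r,v \right)} = 0$
$t = i \sqrt{66}$ ($t = \sqrt{-66} = i \sqrt{66} \approx 8.124 i$)
$\left(f{\left(8,-7 \right)} + \frac{32 - 13}{-29 - 32}\right) \left(72 + t\right) = \left(0 + \frac{32 - 13}{-29 - 32}\right) \left(72 + i \sqrt{66}\right) = \left(0 + \frac{19}{-61}\right) \left(72 + i \sqrt{66}\right) = \left(0 + 19 \left(- \frac{1}{61}\right)\right) \left(72 + i \sqrt{66}\right) = \left(0 - \frac{19}{61}\right) \left(72 + i \sqrt{66}\right) = - \frac{19 \left(72 + i \sqrt{66}\right)}{61} = - \frac{1368}{61} - \frac{19 i \sqrt{66}}{61}$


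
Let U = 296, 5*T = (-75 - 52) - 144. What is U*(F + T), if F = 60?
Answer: 8584/5 ≈ 1716.8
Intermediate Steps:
T = -271/5 (T = ((-75 - 52) - 144)/5 = (-127 - 144)/5 = (⅕)*(-271) = -271/5 ≈ -54.200)
U*(F + T) = 296*(60 - 271/5) = 296*(29/5) = 8584/5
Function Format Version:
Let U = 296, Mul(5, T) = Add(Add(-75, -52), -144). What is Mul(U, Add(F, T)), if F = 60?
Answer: Rational(8584, 5) ≈ 1716.8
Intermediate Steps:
T = Rational(-271, 5) (T = Mul(Rational(1, 5), Add(Add(-75, -52), -144)) = Mul(Rational(1, 5), Add(-127, -144)) = Mul(Rational(1, 5), -271) = Rational(-271, 5) ≈ -54.200)
Mul(U, Add(F, T)) = Mul(296, Add(60, Rational(-271, 5))) = Mul(296, Rational(29, 5)) = Rational(8584, 5)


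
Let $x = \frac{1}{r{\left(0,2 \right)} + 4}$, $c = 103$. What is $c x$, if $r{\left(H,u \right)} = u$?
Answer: $\frac{103}{6} \approx 17.167$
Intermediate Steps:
$x = \frac{1}{6}$ ($x = \frac{1}{2 + 4} = \frac{1}{6} \approx 0.16667$)
$c x = 103 \cdot \frac{1}{6} = \frac{103}{6}$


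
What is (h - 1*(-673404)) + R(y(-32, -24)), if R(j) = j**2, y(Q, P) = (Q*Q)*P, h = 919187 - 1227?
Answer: 605571140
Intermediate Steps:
h = 917960
y(Q, P) = P*Q**2 (y(Q, P) = Q**2*P = P*Q**2)
(h - 1*(-673404)) + R(y(-32, -24)) = (917960 - 1*(-673404)) + (-24*(-32)**2)**2 = (917960 + 673404) + (-24*1024)**2 = 1591364 + (-24576)**2 = 1591364 + 603979776 = 605571140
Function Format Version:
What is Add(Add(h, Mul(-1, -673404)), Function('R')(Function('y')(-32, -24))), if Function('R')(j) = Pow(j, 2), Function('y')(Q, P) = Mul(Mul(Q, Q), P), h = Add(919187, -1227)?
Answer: 605571140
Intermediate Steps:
h = 917960
Function('y')(Q, P) = Mul(P, Pow(Q, 2)) (Function('y')(Q, P) = Mul(Pow(Q, 2), P) = Mul(P, Pow(Q, 2)))
Add(Add(h, Mul(-1, -673404)), Function('R')(Function('y')(-32, -24))) = Add(Add(917960, Mul(-1, -673404)), Pow(Mul(-24, Pow(-32, 2)), 2)) = Add(Add(917960, 673404), Pow(Mul(-24, 1024), 2)) = Add(1591364, Pow(-24576, 2)) = Add(1591364, 603979776) = 605571140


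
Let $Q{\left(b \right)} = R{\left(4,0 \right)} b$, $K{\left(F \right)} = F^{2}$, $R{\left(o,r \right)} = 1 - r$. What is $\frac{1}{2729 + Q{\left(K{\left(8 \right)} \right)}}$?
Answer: $\frac{1}{2793} \approx 0.00035804$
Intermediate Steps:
$Q{\left(b \right)} = b$ ($Q{\left(b \right)} = \left(1 - 0\right) b = \left(1 + 0\right) b = 1 b = b$)
$\frac{1}{2729 + Q{\left(K{\left(8 \right)} \right)}} = \frac{1}{2729 + 8^{2}} = \frac{1}{2729 + 64} = \frac{1}{2793}$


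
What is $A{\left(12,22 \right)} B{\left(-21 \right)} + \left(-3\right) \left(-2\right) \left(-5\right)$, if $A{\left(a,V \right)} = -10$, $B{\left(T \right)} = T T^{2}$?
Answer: $92580$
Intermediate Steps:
$B{\left(T \right)} = T^{3}$
$A{\left(12,22 \right)} B{\left(-21 \right)} + \left(-3\right) \left(-2\right) \left(-5\right) = - 10 \left(-21\right)^{3} + \left(-3\right) \left(-2\right) \left(-5\right) = \left(-10\right) \left(-9261\right) + 6 \left(-5\right) = 92610 - 30 = 92580$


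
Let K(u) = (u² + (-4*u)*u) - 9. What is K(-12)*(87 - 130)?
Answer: 18963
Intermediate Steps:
K(u) = -9 - 3*u² (K(u) = (u² - 4*u²) - 9 = -3*u² - 9 = -9 - 3*u²)
K(-12)*(87 - 130) = (-9 - 3*(-12)²)*(87 - 130) = (-9 - 3*144)*(-43) = (-9 - 432)*(-43) = -441*(-43) = 18963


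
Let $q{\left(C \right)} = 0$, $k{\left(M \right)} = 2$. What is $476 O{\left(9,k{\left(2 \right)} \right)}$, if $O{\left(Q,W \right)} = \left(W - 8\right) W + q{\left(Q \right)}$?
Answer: $-5712$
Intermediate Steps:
$O{\left(Q,W \right)} = W \left(-8 + W\right)$ ($O{\left(Q,W \right)} = \left(W - 8\right) W + 0 = \left(-8 + W\right) W + 0 = W \left(-8 + W\right) + 0 = W \left(-8 + W\right)$)
$476 O{\left(9,k{\left(2 \right)} \right)} = 476 \cdot 2 \left(-8 + 2\right) = 476 \cdot 2 \left(-6\right) = 476 \left(-12\right) = -5712$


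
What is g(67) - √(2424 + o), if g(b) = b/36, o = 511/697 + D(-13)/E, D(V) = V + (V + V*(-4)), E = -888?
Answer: 67/36 - √58053740784585/154734 ≈ -47.380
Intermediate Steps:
D(V) = -2*V (D(V) = V + (V - 4*V) = V - 3*V = -2*V)
o = 217823/309468 (o = 511/697 - 2*(-13)/(-888) = 511*(1/697) + 26*(-1/888) = 511/697 - 13/444 = 217823/309468 ≈ 0.70386)
g(b) = b/36 (g(b) = b*(1/36) = b/36)
g(67) - √(2424 + o) = (1/36)*67 - √(2424 + 217823/309468) = 67/36 - √(750368255/309468) = 67/36 - √58053740784585/154734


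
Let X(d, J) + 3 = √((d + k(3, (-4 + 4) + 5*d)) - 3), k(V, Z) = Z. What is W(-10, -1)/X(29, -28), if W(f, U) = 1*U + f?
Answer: -11/54 - 11*√19/54 ≈ -1.0916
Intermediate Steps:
X(d, J) = -3 + √(-3 + 6*d) (X(d, J) = -3 + √((d + ((-4 + 4) + 5*d)) - 3) = -3 + √((d + (0 + 5*d)) - 3) = -3 + √((d + 5*d) - 3) = -3 + √(6*d - 3) = -3 + √(-3 + 6*d))
W(f, U) = U + f
W(-10, -1)/X(29, -28) = (-1 - 10)/(-3 + √(-3 + 6*29)) = -11/(-3 + √(-3 + 174)) = -11/(-3 + √171) = -11/(-3 + 3*√19)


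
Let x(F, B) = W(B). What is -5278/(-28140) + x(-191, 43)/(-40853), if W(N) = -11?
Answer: 15423691/82114530 ≈ 0.18783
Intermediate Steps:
x(F, B) = -11
-5278/(-28140) + x(-191, 43)/(-40853) = -5278/(-28140) - 11/(-40853) = -5278*(-1/28140) - 11*(-1/40853) = 377/2010 + 11/40853 = 15423691/82114530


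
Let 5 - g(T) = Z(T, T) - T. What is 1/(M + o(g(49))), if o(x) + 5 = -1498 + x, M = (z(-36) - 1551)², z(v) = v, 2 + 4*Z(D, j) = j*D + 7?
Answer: 2/5033037 ≈ 3.9737e-7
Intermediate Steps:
Z(D, j) = 5/4 + D*j/4 (Z(D, j) = -½ + (j*D + 7)/4 = -½ + (D*j + 7)/4 = -½ + (7 + D*j)/4 = -½ + (7/4 + D*j/4) = 5/4 + D*j/4)
g(T) = 15/4 + T - T²/4 (g(T) = 5 - ((5/4 + T*T/4) - T) = 5 - ((5/4 + T²/4) - T) = 5 - (5/4 - T + T²/4) = 5 + (-5/4 + T - T²/4) = 15/4 + T - T²/4)
M = 2518569 (M = (-36 - 1551)² = (-1587)² = 2518569)
o(x) = -1503 + x (o(x) = -5 + (-1498 + x) = -1503 + x)
1/(M + o(g(49))) = 1/(2518569 + (-1503 + (15/4 + 49 - ¼*49²))) = 1/(2518569 + (-1503 + (15/4 + 49 - ¼*2401))) = 1/(2518569 + (-1503 + (15/4 + 49 - 2401/4))) = 1/(2518569 + (-1503 - 1095/2)) = 1/(2518569 - 4101/2) = 1/(5033037/2) = 2/5033037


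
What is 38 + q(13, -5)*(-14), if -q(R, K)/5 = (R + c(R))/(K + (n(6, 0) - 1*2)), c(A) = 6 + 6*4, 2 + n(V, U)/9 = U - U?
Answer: -412/5 ≈ -82.400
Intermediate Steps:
n(V, U) = -18 (n(V, U) = -18 + 9*(U - U) = -18 + 9*0 = -18 + 0 = -18)
c(A) = 30 (c(A) = 6 + 24 = 30)
q(R, K) = -5*(30 + R)/(-20 + K) (q(R, K) = -5*(R + 30)/(K + (-18 - 1*2)) = -5*(30 + R)/(K + (-18 - 2)) = -5*(30 + R)/(K - 20) = -5*(30 + R)/(-20 + K))
38 + q(13, -5)*(-14) = 38 + (5*(-30 - 1*13)/(-20 - 5))*(-14) = 38 + (5*(-30 - 13)/(-25))*(-14) = 38 + (5*(-1/25)*(-43))*(-14) = 38 + (43/5)*(-14) = 38 - 602/5 = -412/5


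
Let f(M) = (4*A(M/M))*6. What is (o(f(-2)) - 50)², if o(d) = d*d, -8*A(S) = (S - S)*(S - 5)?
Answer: 2500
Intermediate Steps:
A(S) = 0 (A(S) = -(S - S)*(S - 5)/8 = -0*(-5 + S) = -⅛*0 = 0)
f(M) = 0 (f(M) = (4*0)*6 = 0*6 = 0)
o(d) = d²
(o(f(-2)) - 50)² = (0² - 50)² = (0 - 50)² = (-50)² = 2500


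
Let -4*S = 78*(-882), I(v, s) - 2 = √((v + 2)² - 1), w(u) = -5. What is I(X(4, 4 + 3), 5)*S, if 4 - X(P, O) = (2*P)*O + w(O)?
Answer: 34398 + 34398*√506 ≈ 8.0816e+5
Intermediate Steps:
X(P, O) = 9 - 2*O*P (X(P, O) = 4 - ((2*P)*O - 5) = 4 - (2*O*P - 5) = 4 - (-5 + 2*O*P) = 4 + (5 - 2*O*P) = 9 - 2*O*P)
I(v, s) = 2 + √(-1 + (2 + v)²) (I(v, s) = 2 + √((v + 2)² - 1) = 2 + √((2 + v)² - 1) = 2 + √(-1 + (2 + v)²))
S = 17199 (S = -39*(-882)/2 = -¼*(-68796) = 17199)
I(X(4, 4 + 3), 5)*S = (2 + √(-1 + (2 + (9 - 2*(4 + 3)*4))²))*17199 = (2 + √(-1 + (2 + (9 - 2*7*4))²))*17199 = (2 + √(-1 + (2 + (9 - 56))²))*17199 = (2 + √(-1 + (2 - 47)²))*17199 = (2 + √(-1 + (-45)²))*17199 = (2 + √(-1 + 2025))*17199 = (2 + √2024)*17199 = (2 + 2*√506)*17199 = 34398 + 34398*√506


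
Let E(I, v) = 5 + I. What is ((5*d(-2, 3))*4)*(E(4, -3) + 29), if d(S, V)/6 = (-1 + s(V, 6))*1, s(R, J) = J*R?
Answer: 77520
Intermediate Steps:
d(S, V) = -6 + 36*V (d(S, V) = 6*((-1 + 6*V)*1) = 6*(-1 + 6*V) = -6 + 36*V)
((5*d(-2, 3))*4)*(E(4, -3) + 29) = ((5*(-6 + 36*3))*4)*((5 + 4) + 29) = ((5*(-6 + 108))*4)*(9 + 29) = ((5*102)*4)*38 = (510*4)*38 = 2040*38 = 77520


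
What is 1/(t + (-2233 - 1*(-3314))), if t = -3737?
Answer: -1/2656 ≈ -0.00037651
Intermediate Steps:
1/(t + (-2233 - 1*(-3314))) = 1/(-3737 + (-2233 - 1*(-3314))) = 1/(-3737 + (-2233 + 3314)) = 1/(-3737 + 1081) = 1/(-2656) = -1/2656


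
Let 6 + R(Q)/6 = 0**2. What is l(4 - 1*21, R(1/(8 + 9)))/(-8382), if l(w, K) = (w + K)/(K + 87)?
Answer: 53/427482 ≈ 0.00012398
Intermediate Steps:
R(Q) = -36 (R(Q) = -36 + 6*0**2 = -36 + 6*0 = -36 + 0 = -36)
l(w, K) = (K + w)/(87 + K)
l(4 - 1*21, R(1/(8 + 9)))/(-8382) = ((-36 + (4 - 1*21))/(87 - 36))/(-8382) = ((-36 + (4 - 21))/51)*(-1/8382) = ((-36 - 17)/51)*(-1/8382) = ((1/51)*(-53))*(-1/8382) = -53/51*(-1/8382) = 53/427482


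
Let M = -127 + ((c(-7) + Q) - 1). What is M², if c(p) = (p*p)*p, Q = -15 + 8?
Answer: 228484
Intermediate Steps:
Q = -7
c(p) = p³ (c(p) = p²*p = p³)
M = -478 (M = -127 + (((-7)³ - 7) - 1) = -127 + ((-343 - 7) - 1) = -127 + (-350 - 1) = -127 - 351 = -478)
M² = (-478)² = 228484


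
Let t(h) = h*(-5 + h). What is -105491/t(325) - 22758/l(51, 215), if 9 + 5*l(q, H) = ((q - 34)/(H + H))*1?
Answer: 5088282343177/400712000 ≈ 12698.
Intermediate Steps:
l(q, H) = -9/5 + (-34 + q)/(10*H) (l(q, H) = -9/5 + (((q - 34)/(H + H))*1)/5 = -9/5 + (((-34 + q)/((2*H)))*1)/5 = -9/5 + (((-34 + q)*(1/(2*H)))*1)/5 = -9/5 + (((-34 + q)/(2*H))*1)/5 = -9/5 + ((-34 + q)/(2*H))/5 = -9/5 + (-34 + q)/(10*H))
-105491/t(325) - 22758/l(51, 215) = -105491*1/(325*(-5 + 325)) - 22758*2150/(-34 + 51 - 18*215) = -105491/(325*320) - 22758*2150/(-34 + 51 - 3870) = -105491/104000 - 22758/((⅒)*(1/215)*(-3853)) = -105491*1/104000 - 22758/(-3853/2150) = -105491/104000 - 22758*(-2150/3853) = -105491/104000 + 48929700/3853 = 5088282343177/400712000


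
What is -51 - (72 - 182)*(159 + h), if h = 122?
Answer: 30859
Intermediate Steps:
-51 - (72 - 182)*(159 + h) = -51 - (72 - 182)*(159 + 122) = -51 - (-110)*281 = -51 - 1*(-30910) = -51 + 30910 = 30859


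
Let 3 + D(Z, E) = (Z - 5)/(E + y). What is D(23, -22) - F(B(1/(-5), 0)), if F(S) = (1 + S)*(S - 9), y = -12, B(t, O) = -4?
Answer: -723/17 ≈ -42.529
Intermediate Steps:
D(Z, E) = -3 + (-5 + Z)/(-12 + E) (D(Z, E) = -3 + (Z - 5)/(E - 12) = -3 + (-5 + Z)/(-12 + E))
F(S) = (1 + S)*(-9 + S)
D(23, -22) - F(B(1/(-5), 0)) = (31 + 23 - 3*(-22))/(-12 - 22) - (-9 + (-4)² - 8*(-4)) = (31 + 23 + 66)/(-34) - (-9 + 16 + 32) = -1/34*120 - 1*39 = -60/17 - 39 = -723/17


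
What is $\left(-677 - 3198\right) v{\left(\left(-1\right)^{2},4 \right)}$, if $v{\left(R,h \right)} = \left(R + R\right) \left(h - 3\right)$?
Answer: $-7750$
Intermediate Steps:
$v{\left(R,h \right)} = 2 R \left(-3 + h\right)$
$\left(-677 - 3198\right) v{\left(\left(-1\right)^{2},4 \right)} = \left(-677 - 3198\right) 2 \left(-1\right)^{2} \left(-3 + 4\right) = - 3875 \cdot 2 \cdot 1 \cdot 1 = \left(-3875\right) 2 = -7750$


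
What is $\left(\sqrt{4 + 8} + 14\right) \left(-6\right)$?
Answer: $-84 - 12 \sqrt{3} \approx -104.78$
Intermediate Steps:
$\left(\sqrt{4 + 8} + 14\right) \left(-6\right) = \left(\sqrt{12} + 14\right) \left(-6\right) = \left(2 \sqrt{3} + 14\right) \left(-6\right) = \left(14 + 2 \sqrt{3}\right) \left(-6\right) = -84 - 12 \sqrt{3}$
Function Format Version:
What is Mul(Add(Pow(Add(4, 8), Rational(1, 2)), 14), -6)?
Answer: Add(-84, Mul(-12, Pow(3, Rational(1, 2)))) ≈ -104.78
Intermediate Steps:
Mul(Add(Pow(Add(4, 8), Rational(1, 2)), 14), -6) = Mul(Add(Pow(12, Rational(1, 2)), 14), -6) = Mul(Add(Mul(2, Pow(3, Rational(1, 2))), 14), -6) = Mul(Add(14, Mul(2, Pow(3, Rational(1, 2)))), -6) = Add(-84, Mul(-12, Pow(3, Rational(1, 2))))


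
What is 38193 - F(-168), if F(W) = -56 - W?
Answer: 38081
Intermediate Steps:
38193 - F(-168) = 38193 - (-56 - 1*(-168)) = 38193 - (-56 + 168) = 38193 - 1*112 = 38193 - 112 = 38081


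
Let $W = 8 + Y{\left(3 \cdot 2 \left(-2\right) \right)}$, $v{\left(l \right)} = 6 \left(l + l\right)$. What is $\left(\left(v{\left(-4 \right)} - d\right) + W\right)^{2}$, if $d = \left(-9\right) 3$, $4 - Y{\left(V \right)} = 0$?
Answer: $81$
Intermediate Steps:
$v{\left(l \right)} = 12 l$ ($v{\left(l \right)} = 6 \cdot 2 l = 12 l$)
$Y{\left(V \right)} = 4$ ($Y{\left(V \right)} = 4 - 0 = 4 + 0 = 4$)
$d = -27$
$W = 12$ ($W = 8 + 4 = 12$)
$\left(\left(v{\left(-4 \right)} - d\right) + W\right)^{2} = \left(\left(12 \left(-4\right) - -27\right) + 12\right)^{2} = \left(\left(-48 + 27\right) + 12\right)^{2} = \left(-21 + 12\right)^{2} = \left(-9\right)^{2} = 81$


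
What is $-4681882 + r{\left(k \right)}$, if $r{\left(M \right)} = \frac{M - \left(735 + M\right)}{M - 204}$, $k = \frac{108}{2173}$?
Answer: $- \frac{98806361673}{21104} \approx -4.6819 \cdot 10^{6}$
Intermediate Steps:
$k = \frac{108}{2173}$ ($k = 108 \cdot \frac{1}{2173} = \frac{108}{2173} \approx 0.049701$)
$r{\left(M \right)} = - \frac{735}{-204 + M}$
$-4681882 + r{\left(k \right)} = -4681882 - \frac{735}{-204 + \frac{108}{2173}} = -4681882 - \frac{735}{- \frac{443184}{2173}} = -4681882 - - \frac{76055}{21104} = -4681882 + \frac{76055}{21104} = - \frac{98806361673}{21104}$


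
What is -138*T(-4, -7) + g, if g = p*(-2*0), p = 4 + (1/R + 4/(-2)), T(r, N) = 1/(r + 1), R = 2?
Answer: 46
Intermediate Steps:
T(r, N) = 1/(1 + r)
p = 5/2 (p = 4 + (1/2 + 4/(-2)) = 4 + (1*(½) + 4*(-½)) = 4 + (½ - 2) = 4 - 3/2 = 5/2 ≈ 2.5000)
g = 0 (g = 5*(-2*0)/2 = (5/2)*0 = 0)
-138*T(-4, -7) + g = -138/(1 - 4) + 0 = -138/(-3) + 0 = -138*(-⅓) + 0 = 46 + 0 = 46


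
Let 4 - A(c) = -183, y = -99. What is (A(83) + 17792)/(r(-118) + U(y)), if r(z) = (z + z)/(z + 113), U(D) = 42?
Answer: 89895/446 ≈ 201.56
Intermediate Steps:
A(c) = 187 (A(c) = 4 - 1*(-183) = 4 + 183 = 187)
r(z) = 2*z/(113 + z) (r(z) = (2*z)/(113 + z) = 2*z/(113 + z))
(A(83) + 17792)/(r(-118) + U(y)) = (187 + 17792)/(2*(-118)/(113 - 118) + 42) = 17979/(2*(-118)/(-5) + 42) = 17979/(2*(-118)*(-1/5) + 42) = 17979/(236/5 + 42) = 17979/(446/5) = 17979*(5/446) = 89895/446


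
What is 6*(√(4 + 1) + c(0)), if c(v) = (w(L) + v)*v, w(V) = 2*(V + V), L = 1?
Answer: 6*√5 ≈ 13.416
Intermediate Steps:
w(V) = 4*V (w(V) = 2*(2*V) = 4*V)
c(v) = v*(4 + v) (c(v) = (4*1 + v)*v = (4 + v)*v = v*(4 + v))
6*(√(4 + 1) + c(0)) = 6*(√(4 + 1) + 0*(4 + 0)) = 6*(√5 + 0*4) = 6*(√5 + 0) = 6*√5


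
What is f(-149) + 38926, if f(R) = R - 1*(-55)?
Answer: 38832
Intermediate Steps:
f(R) = 55 + R (f(R) = R + 55 = 55 + R)
f(-149) + 38926 = (55 - 149) + 38926 = -94 + 38926 = 38832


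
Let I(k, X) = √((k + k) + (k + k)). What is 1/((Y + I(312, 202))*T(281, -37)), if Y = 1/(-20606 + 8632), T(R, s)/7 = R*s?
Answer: -11974/13022644255977013 - 573506704*√78/13022644255977013 ≈ -3.8894e-7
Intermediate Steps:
T(R, s) = 7*R*s (T(R, s) = 7*(R*s) = 7*R*s)
Y = -1/11974 (Y = 1/(-11974) = -1/11974 ≈ -8.3514e-5)
I(k, X) = 2*√k (I(k, X) = √(2*k + 2*k) = √(4*k) = 2*√k)
1/((Y + I(312, 202))*T(281, -37)) = 1/((-1/11974 + 2*√312)*((7*281*(-37)))) = 1/(-1/11974 + 2*(2*√78)*(-72779)) = -1/72779/(-1/11974 + 4*√78) = -1/(72779*(-1/11974 + 4*√78))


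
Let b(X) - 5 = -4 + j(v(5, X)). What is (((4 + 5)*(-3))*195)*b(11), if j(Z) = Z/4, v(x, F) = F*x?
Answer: -310635/4 ≈ -77659.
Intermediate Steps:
j(Z) = Z/4 (j(Z) = Z*(1/4) = Z/4)
b(X) = 1 + 5*X/4 (b(X) = 5 + (-4 + (X*5)/4) = 5 + (-4 + (5*X)/4) = 5 + (-4 + 5*X/4) = 1 + 5*X/4)
(((4 + 5)*(-3))*195)*b(11) = (((4 + 5)*(-3))*195)*(1 + (5/4)*11) = ((9*(-3))*195)*(1 + 55/4) = -27*195*(59/4) = -5265*59/4 = -310635/4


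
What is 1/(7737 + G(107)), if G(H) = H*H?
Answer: 1/19186 ≈ 5.2121e-5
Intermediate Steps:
G(H) = H²
1/(7737 + G(107)) = 1/(7737 + 107²) = 1/(7737 + 11449) = 1/19186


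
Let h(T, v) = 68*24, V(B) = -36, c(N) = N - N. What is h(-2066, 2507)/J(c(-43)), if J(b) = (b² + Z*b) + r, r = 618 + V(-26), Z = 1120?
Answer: 272/97 ≈ 2.8041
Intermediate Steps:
c(N) = 0
r = 582 (r = 618 - 36 = 582)
h(T, v) = 1632
J(b) = 582 + b² + 1120*b (J(b) = (b² + 1120*b) + 582 = 582 + b² + 1120*b)
h(-2066, 2507)/J(c(-43)) = 1632/(582 + 0² + 1120*0) = 1632/(582 + 0 + 0) = 1632/582 = 1632*(1/582) = 272/97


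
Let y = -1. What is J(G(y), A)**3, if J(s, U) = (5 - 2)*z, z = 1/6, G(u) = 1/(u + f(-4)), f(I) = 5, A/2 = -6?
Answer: 1/8 ≈ 0.12500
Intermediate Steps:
A = -12 (A = 2*(-6) = -12)
G(u) = 1/(5 + u) (G(u) = 1/(u + 5) = 1/(5 + u))
z = 1/6 ≈ 0.16667
J(s, U) = 1/2 (J(s, U) = (5 - 2)*(1/6) = 3*(1/6) = 1/2)
J(G(y), A)**3 = (1/2)**3 = 1/8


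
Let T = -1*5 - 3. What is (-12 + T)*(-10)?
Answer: 200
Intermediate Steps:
T = -8 (T = -5 - 3 = -8)
(-12 + T)*(-10) = (-12 - 8)*(-10) = -20*(-10) = 200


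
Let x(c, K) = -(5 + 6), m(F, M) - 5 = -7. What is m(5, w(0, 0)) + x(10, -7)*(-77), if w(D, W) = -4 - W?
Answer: 845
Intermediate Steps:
m(F, M) = -2 (m(F, M) = 5 - 7 = -2)
x(c, K) = -11 (x(c, K) = -1*11 = -11)
m(5, w(0, 0)) + x(10, -7)*(-77) = -2 - 11*(-77) = -2 + 847 = 845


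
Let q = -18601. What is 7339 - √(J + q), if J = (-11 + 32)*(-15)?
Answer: 7339 - 2*I*√4729 ≈ 7339.0 - 137.54*I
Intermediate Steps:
J = -315 (J = 21*(-15) = -315)
7339 - √(J + q) = 7339 - √(-315 - 18601) = 7339 - √(-18916) = 7339 - 2*I*√4729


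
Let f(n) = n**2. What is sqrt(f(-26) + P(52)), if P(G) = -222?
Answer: sqrt(454) ≈ 21.307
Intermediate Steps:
sqrt(f(-26) + P(52)) = sqrt((-26)**2 - 222) = sqrt(676 - 222) = sqrt(454)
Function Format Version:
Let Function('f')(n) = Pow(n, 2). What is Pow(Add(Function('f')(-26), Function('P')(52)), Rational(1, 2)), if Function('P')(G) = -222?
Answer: Pow(454, Rational(1, 2)) ≈ 21.307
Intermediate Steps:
Pow(Add(Function('f')(-26), Function('P')(52)), Rational(1, 2)) = Pow(Add(Pow(-26, 2), -222), Rational(1, 2)) = Pow(Add(676, -222), Rational(1, 2)) = Pow(454, Rational(1, 2))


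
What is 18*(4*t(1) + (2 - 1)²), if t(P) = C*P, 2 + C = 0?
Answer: -126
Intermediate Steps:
C = -2 (C = -2 + 0 = -2)
t(P) = -2*P
18*(4*t(1) + (2 - 1)²) = 18*(4*(-2*1) + (2 - 1)²) = 18*(4*(-2) + 1²) = 18*(-8 + 1) = 18*(-7) = -126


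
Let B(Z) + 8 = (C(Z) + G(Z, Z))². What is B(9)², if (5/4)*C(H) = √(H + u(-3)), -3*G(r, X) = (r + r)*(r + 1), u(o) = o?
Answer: 8115850816/625 - 17260032*√6/25 ≈ 1.1294e+7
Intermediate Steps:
G(r, X) = -2*r*(1 + r)/3 (G(r, X) = -(r + r)*(r + 1)/3 = -2*r*(1 + r)/3)
C(H) = 4*√(-3 + H)/5 (C(H) = 4*√(H - 3)/5 = 4*√(-3 + H)/5)
B(Z) = -8 + (4*√(-3 + Z)/5 - 2*Z*(1 + Z)/3)²
B(9)² = (-8 + 4*(-6*√(-3 + 9) + 5*9*(1 + 9))²/225)² = (-8 + 4*(-6*√6 + 5*9*10)²/225)² = (-8 + 4*(-6*√6 + 450)²/225)² = (-8 + 4*(450 - 6*√6)²/225)²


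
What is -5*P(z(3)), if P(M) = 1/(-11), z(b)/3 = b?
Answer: 5/11 ≈ 0.45455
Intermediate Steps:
z(b) = 3*b
P(M) = -1/11
-5*P(z(3)) = -5*(-1/11) = 5/11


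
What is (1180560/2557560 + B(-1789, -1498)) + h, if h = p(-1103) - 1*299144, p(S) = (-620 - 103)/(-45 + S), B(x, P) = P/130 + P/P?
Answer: -475766456026261/1590376060 ≈ -2.9915e+5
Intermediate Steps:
B(x, P) = 1 + P/130 (B(x, P) = P*(1/130) + 1 = P/130 + 1 = 1 + P/130)
p(S) = -723/(-45 + S)
h = -343416589/1148 (h = -723/(-45 - 1103) - 1*299144 = -723/(-1148) - 299144 = -723*(-1/1148) - 299144 = 723/1148 - 299144 = -343416589/1148 ≈ -2.9914e+5)
(1180560/2557560 + B(-1789, -1498)) + h = (1180560/2557560 + (1 + (1/130)*(-1498))) - 343416589/1148 = (1180560*(1/2557560) + (1 - 749/65)) - 343416589/1148 = (9838/21313 - 684/65) - 343416589/1148 = -13938622/1385345 - 343416589/1148 = -475766456026261/1590376060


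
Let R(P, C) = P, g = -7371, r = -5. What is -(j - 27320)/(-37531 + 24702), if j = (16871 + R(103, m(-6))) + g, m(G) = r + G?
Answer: -17717/12829 ≈ -1.3810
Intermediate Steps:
m(G) = -5 + G
j = 9603 (j = (16871 + 103) - 7371 = 16974 - 7371 = 9603)
-(j - 27320)/(-37531 + 24702) = -(9603 - 27320)/(-37531 + 24702) = -(-17717)/(-12829) = -(-17717)*(-1)/12829 = -1*17717/12829 = -17717/12829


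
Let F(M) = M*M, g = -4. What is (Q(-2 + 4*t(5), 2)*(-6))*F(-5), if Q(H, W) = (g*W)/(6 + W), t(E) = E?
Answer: 150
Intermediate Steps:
F(M) = M²
Q(H, W) = -4*W/(6 + W) (Q(H, W) = (-4*W)/(6 + W) = -4*W/(6 + W))
(Q(-2 + 4*t(5), 2)*(-6))*F(-5) = (-4*2/(6 + 2)*(-6))*(-5)² = (-4*2/8*(-6))*25 = (-4*2*⅛*(-6))*25 = -1*(-6)*25 = 6*25 = 150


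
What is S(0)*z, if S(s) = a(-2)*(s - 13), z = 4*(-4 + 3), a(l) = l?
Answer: -104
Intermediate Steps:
z = -4 (z = 4*(-1) = -4)
S(s) = 26 - 2*s (S(s) = -2*(s - 13) = -2*(-13 + s) = 26 - 2*s)
S(0)*z = (26 - 2*0)*(-4) = (26 + 0)*(-4) = 26*(-4) = -104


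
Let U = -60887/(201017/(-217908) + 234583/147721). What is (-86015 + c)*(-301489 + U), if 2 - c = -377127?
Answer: -2450816110559954324646/21423080107 ≈ -1.1440e+11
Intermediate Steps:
c = 377129 (c = 2 - 1*(-377127) = 2 + 377127 = 377129)
U = -1959927424341516/21423080107 (U = -60887/(201017*(-1/217908) + 234583*(1/147721)) = -60887/(-201017/217908 + 234583/147721) = -60887/21423080107/32189587668 = -60887*32189587668/21423080107 = -1959927424341516/21423080107 ≈ -91487.)
(-86015 + c)*(-301489 + U) = (-86015 + 377129)*(-301489 - 1959927424341516/21423080107) = 291114*(-8418750422720839/21423080107) = -2450816110559954324646/21423080107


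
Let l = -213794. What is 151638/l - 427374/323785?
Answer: -10033436199/4944520735 ≈ -2.0292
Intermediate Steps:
151638/l - 427374/323785 = 151638/(-213794) - 427374/323785 = 151638*(-1/213794) - 427374*1/323785 = -75819/106897 - 427374/323785 = -10033436199/4944520735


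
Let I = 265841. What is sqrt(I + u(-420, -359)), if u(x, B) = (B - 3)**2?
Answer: sqrt(396885) ≈ 629.99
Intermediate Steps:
u(x, B) = (-3 + B)**2
sqrt(I + u(-420, -359)) = sqrt(265841 + (-3 - 359)**2) = sqrt(265841 + (-362)**2) = sqrt(265841 + 131044) = sqrt(396885)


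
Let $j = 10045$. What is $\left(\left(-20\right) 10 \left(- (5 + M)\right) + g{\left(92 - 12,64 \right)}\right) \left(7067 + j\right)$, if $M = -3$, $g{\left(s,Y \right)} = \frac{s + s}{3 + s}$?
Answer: $\frac{570856320}{83} \approx 6.8778 \cdot 10^{6}$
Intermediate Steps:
$g{\left(s,Y \right)} = \frac{2 s}{3 + s}$
$\left(\left(-20\right) 10 \left(- (5 + M)\right) + g{\left(92 - 12,64 \right)}\right) \left(7067 + j\right) = \left(\left(-20\right) 10 \left(- (5 - 3)\right) + \frac{2 \left(92 - 12\right)}{3 + \left(92 - 12\right)}\right) \left(7067 + 10045\right) = \left(- 200 \left(\left(-1\right) 2\right) + 2 \cdot 80 \frac{1}{3 + 80}\right) 17112 = \left(\left(-200\right) \left(-2\right) + 2 \cdot 80 \cdot \frac{1}{83}\right) 17112 = \left(400 + 2 \cdot 80 \cdot \frac{1}{83}\right) 17112 = \left(400 + \frac{160}{83}\right) 17112 = \frac{33360}{83} \cdot 17112 = \frac{570856320}{83}$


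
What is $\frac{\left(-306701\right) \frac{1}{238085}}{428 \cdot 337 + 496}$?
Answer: $- \frac{306701}{34458518220} \approx -8.9006 \cdot 10^{-6}$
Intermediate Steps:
$\frac{\left(-306701\right) \frac{1}{238085}}{428 \cdot 337 + 496} = \frac{\left(-306701\right) \frac{1}{238085}}{144236 + 496} = - \frac{306701}{238085 \cdot 144732} = \left(- \frac{306701}{238085}\right) \frac{1}{144732} = - \frac{306701}{34458518220}$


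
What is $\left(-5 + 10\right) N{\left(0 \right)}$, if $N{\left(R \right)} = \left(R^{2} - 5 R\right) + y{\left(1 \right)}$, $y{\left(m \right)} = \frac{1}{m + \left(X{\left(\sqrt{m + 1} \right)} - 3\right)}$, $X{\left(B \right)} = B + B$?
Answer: $\frac{5}{2} + \frac{5 \sqrt{2}}{2} \approx 6.0355$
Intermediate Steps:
$X{\left(B \right)} = 2 B$
$y{\left(m \right)} = \frac{1}{-3 + m + 2 \sqrt{1 + m}}$ ($y{\left(m \right)} = \frac{1}{m + \left(2 \sqrt{m + 1} - 3\right)} = \frac{1}{m + \left(2 \sqrt{1 + m} - 3\right)} = \frac{1}{m + \left(-3 + 2 \sqrt{1 + m}\right)} = \frac{1}{-3 + m + 2 \sqrt{1 + m}}$)
$N{\left(R \right)} = R^{2} + \frac{1}{-2 + 2 \sqrt{2}} - 5 R$ ($N{\left(R \right)} = \left(R^{2} - 5 R\right) + \frac{1}{-3 + 1 + 2 \sqrt{1 + 1}} = \left(R^{2} - 5 R\right) + \frac{1}{-3 + 1 + 2 \sqrt{2}} = \left(R^{2} - 5 R\right) + \frac{1}{-2 + 2 \sqrt{2}} = R^{2} + \frac{1}{-2 + 2 \sqrt{2}} - 5 R$)
$\left(-5 + 10\right) N{\left(0 \right)} = \left(-5 + 10\right) \left(\frac{1}{2} + 0^{2} + \frac{\sqrt{2}}{2} - 0\right) = 5 \left(\frac{1}{2} + 0 + \frac{\sqrt{2}}{2} + 0\right) = 5 \left(\frac{1}{2} + \frac{\sqrt{2}}{2}\right) = \frac{5}{2} + \frac{5 \sqrt{2}}{2}$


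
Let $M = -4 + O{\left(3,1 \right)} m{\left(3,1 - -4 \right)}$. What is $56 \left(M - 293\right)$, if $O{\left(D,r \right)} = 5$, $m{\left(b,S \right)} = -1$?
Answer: $-16912$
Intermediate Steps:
$M = -9$ ($M = -4 + 5 \left(-1\right) = -4 - 5 = -9$)
$56 \left(M - 293\right) = 56 \left(-9 - 293\right) = 56 \left(-302\right) = -16912$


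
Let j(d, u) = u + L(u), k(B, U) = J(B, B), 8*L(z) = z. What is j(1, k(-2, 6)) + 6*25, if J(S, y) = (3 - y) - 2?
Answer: 1227/8 ≈ 153.38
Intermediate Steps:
L(z) = z/8
J(S, y) = 1 - y
k(B, U) = 1 - B
j(d, u) = 9*u/8 (j(d, u) = u + u/8 = 9*u/8)
j(1, k(-2, 6)) + 6*25 = 9*(1 - 1*(-2))/8 + 6*25 = 9*(1 + 2)/8 + 150 = (9/8)*3 + 150 = 27/8 + 150 = 1227/8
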